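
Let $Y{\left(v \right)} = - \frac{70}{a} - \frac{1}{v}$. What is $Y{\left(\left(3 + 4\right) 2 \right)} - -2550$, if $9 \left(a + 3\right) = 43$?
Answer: $\frac{140591}{56} \approx 2510.6$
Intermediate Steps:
$a = \frac{16}{9}$ ($a = -3 + \frac{1}{9} \cdot 43 = -3 + \frac{43}{9} = \frac{16}{9} \approx 1.7778$)
$Y{\left(v \right)} = - \frac{315}{8} - \frac{1}{v}$ ($Y{\left(v \right)} = - \frac{70}{\frac{16}{9}} - \frac{1}{v} = \left(-70\right) \frac{9}{16} - \frac{1}{v} = - \frac{315}{8} - \frac{1}{v}$)
$Y{\left(\left(3 + 4\right) 2 \right)} - -2550 = \left(- \frac{315}{8} - \frac{1}{\left(3 + 4\right) 2}\right) - -2550 = \left(- \frac{315}{8} - \frac{1}{7 \cdot 2}\right) + 2550 = \left(- \frac{315}{8} - \frac{1}{14}\right) + 2550 = - \frac{2209}{56} + 2550 = \frac{140591}{56}$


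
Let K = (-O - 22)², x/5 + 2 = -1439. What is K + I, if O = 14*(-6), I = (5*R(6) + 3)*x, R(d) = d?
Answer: -233921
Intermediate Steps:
x = -7205 (x = -10 + 5*(-1439) = -10 - 7195 = -7205)
I = -237765 (I = (5*6 + 3)*(-7205) = (30 + 3)*(-7205) = 33*(-7205) = -237765)
O = -84
K = 3844 (K = (-1*(-84) - 22)² = (84 - 22)² = 62² = 3844)
K + I = 3844 - 237765 = -233921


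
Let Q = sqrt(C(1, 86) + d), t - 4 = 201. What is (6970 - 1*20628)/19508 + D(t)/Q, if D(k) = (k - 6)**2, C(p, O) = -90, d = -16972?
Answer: -6829/9754 - 39601*I*sqrt(17062)/17062 ≈ -0.70012 - 303.17*I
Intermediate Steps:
t = 205 (t = 4 + 201 = 205)
D(k) = (-6 + k)**2
Q = I*sqrt(17062) (Q = sqrt(-90 - 16972) = sqrt(-17062) = I*sqrt(17062) ≈ 130.62*I)
(6970 - 1*20628)/19508 + D(t)/Q = (6970 - 1*20628)/19508 + (-6 + 205)**2/((I*sqrt(17062))) = (6970 - 20628)*(1/19508) + 199**2*(-I*sqrt(17062)/17062) = -13658*1/19508 + 39601*(-I*sqrt(17062)/17062) = -6829/9754 - 39601*I*sqrt(17062)/17062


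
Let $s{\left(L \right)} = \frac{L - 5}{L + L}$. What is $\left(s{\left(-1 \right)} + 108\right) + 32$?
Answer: $143$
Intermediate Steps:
$s{\left(L \right)} = \frac{-5 + L}{2 L}$
$\left(s{\left(-1 \right)} + 108\right) + 32 = \left(\frac{-5 - 1}{2 \left(-1\right)} + 108\right) + 32 = \left(\frac{1}{2} \left(-1\right) \left(-6\right) + 108\right) + 32 = \left(3 + 108\right) + 32 = 111 + 32 = 143$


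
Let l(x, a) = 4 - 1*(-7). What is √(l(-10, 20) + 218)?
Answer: √229 ≈ 15.133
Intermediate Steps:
l(x, a) = 11 (l(x, a) = 4 + 7 = 11)
√(l(-10, 20) + 218) = √(11 + 218) = √229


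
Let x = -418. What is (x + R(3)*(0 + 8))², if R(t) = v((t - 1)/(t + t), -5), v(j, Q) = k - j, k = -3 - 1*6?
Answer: 2184484/9 ≈ 2.4272e+5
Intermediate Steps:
k = -9 (k = -3 - 6 = -9)
v(j, Q) = -9 - j
R(t) = -9 - (-1 + t)/(2*t) (R(t) = -9 - (t - 1)/(t + t) = -9 - (-1 + t)/(2*t))
(x + R(3)*(0 + 8))² = (-418 + ((½)*(1 - 19*3)/3)*(0 + 8))² = (-418 + ((½)*(⅓)*(1 - 57))*8)² = (-418 + ((½)*(⅓)*(-56))*8)² = (-418 - 28/3*8)² = (-418 - 224/3)² = (-1478/3)² = 2184484/9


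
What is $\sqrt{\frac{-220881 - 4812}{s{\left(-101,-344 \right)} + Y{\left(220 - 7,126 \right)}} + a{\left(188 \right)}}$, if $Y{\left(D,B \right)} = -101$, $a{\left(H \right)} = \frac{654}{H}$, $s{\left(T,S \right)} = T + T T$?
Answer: $\frac{3 i \sqrt{23137248266}}{104434} \approx 4.3695 i$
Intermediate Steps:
$s{\left(T,S \right)} = T + T^{2}$
$\sqrt{\frac{-220881 - 4812}{s{\left(-101,-344 \right)} + Y{\left(220 - 7,126 \right)}} + a{\left(188 \right)}} = \sqrt{\frac{-220881 - 4812}{- 101 \left(1 - 101\right) - 101} + \frac{654}{188}} = \sqrt{- \frac{225693}{\left(-101\right) \left(-100\right) - 101} + 654 \cdot \frac{1}{188}} = \sqrt{- \frac{225693}{10100 - 101} + \frac{327}{94}} = \sqrt{- \frac{225693}{9999} + \frac{327}{94}} = \sqrt{\left(-225693\right) \frac{1}{9999} + \frac{327}{94}} = \sqrt{- \frac{25077}{1111} + \frac{327}{94}} = \sqrt{- \frac{1993941}{104434}} = \frac{3 i \sqrt{23137248266}}{104434}$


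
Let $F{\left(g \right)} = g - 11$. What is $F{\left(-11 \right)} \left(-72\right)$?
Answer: $1584$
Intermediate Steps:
$F{\left(g \right)} = -11 + g$
$F{\left(-11 \right)} \left(-72\right) = \left(-11 - 11\right) \left(-72\right) = \left(-22\right) \left(-72\right) = 1584$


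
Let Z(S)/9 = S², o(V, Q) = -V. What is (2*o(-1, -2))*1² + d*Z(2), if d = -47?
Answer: -1690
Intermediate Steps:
Z(S) = 9*S²
(2*o(-1, -2))*1² + d*Z(2) = (2*(-1*(-1)))*1² - 423*2² = (2*1)*1 - 423*4 = 2*1 - 47*36 = 2 - 1692 = -1690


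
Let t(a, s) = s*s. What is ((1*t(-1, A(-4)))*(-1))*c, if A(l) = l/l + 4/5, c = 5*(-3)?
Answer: 243/5 ≈ 48.600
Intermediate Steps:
c = -15
A(l) = 9/5 (A(l) = 1 + 4*(⅕) = 1 + ⅘ = 9/5)
t(a, s) = s²
((1*t(-1, A(-4)))*(-1))*c = ((1*(9/5)²)*(-1))*(-15) = ((1*(81/25))*(-1))*(-15) = ((81/25)*(-1))*(-15) = -81/25*(-15) = 243/5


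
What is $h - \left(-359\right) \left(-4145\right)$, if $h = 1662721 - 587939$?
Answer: $-413273$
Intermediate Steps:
$h = 1074782$
$h - \left(-359\right) \left(-4145\right) = 1074782 - \left(-359\right) \left(-4145\right) = 1074782 - 1488055 = -413273$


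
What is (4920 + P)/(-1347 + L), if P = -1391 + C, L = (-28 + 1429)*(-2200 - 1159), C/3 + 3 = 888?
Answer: -3092/2353653 ≈ -0.0013137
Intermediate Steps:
C = 2655 (C = -9 + 3*888 = -9 + 2664 = 2655)
L = -4705959 (L = 1401*(-3359) = -4705959)
P = 1264 (P = -1391 + 2655 = 1264)
(4920 + P)/(-1347 + L) = (4920 + 1264)/(-1347 - 4705959) = 6184/(-4707306) = 6184*(-1/4707306) = -3092/2353653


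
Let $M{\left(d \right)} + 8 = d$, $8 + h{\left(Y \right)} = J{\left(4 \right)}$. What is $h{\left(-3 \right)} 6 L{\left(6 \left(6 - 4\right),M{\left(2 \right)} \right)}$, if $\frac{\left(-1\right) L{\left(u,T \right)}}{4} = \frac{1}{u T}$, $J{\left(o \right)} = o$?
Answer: $- \frac{4}{3} \approx -1.3333$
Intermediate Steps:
$h{\left(Y \right)} = -4$ ($h{\left(Y \right)} = -8 + 4 = -4$)
$M{\left(d \right)} = -8 + d$
$L{\left(u,T \right)} = - \frac{4}{T u}$ ($L{\left(u,T \right)} = - \frac{4}{u T} = - \frac{4}{T u}$)
$h{\left(-3 \right)} 6 L{\left(6 \left(6 - 4\right),M{\left(2 \right)} \right)} = \left(-4\right) 6 \left(- \frac{4}{\left(-8 + 2\right) 6 \left(6 - 4\right)}\right) = - 24 \left(- \frac{4}{\left(-6\right) 6 \cdot 2}\right) = - 24 \left(\left(-4\right) \left(- \frac{1}{6}\right) \frac{1}{12}\right) = \left(-24\right) \frac{1}{18} = - \frac{4}{3}$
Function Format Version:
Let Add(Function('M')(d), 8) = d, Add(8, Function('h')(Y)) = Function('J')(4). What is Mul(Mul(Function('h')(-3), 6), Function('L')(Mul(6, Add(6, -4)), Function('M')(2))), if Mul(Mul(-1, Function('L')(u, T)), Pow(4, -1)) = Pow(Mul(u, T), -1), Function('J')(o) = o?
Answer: Rational(-4, 3) ≈ -1.3333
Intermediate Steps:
Function('h')(Y) = -4 (Function('h')(Y) = Add(-8, 4) = -4)
Function('M')(d) = Add(-8, d)
Function('L')(u, T) = Mul(-4, Pow(T, -1), Pow(u, -1)) (Function('L')(u, T) = Mul(-4, Pow(Mul(u, T), -1)) = Mul(-4, Pow(Mul(T, u), -1)) = Mul(-4, Mul(Pow(T, -1), Pow(u, -1))) = Mul(-4, Pow(T, -1), Pow(u, -1)))
Mul(Mul(Function('h')(-3), 6), Function('L')(Mul(6, Add(6, -4)), Function('M')(2))) = Mul(Mul(-4, 6), Mul(-4, Pow(Add(-8, 2), -1), Pow(Mul(6, Add(6, -4)), -1))) = Mul(-24, Mul(-4, Pow(-6, -1), Pow(Mul(6, 2), -1))) = Mul(-24, Mul(-4, Rational(-1, 6), Pow(12, -1))) = Mul(-24, Mul(-4, Rational(-1, 6), Rational(1, 12))) = Mul(-24, Rational(1, 18)) = Rational(-4, 3)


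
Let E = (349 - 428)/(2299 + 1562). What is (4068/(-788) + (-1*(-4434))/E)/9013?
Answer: -3372656121/140269319 ≈ -24.044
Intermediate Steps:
E = -79/3861 ≈ -0.020461
(4068/(-788) + (-1*(-4434))/E)/9013 = (4068/(-788) + (-1*(-4434))/(-79/3861))/9013 = (4068*(-1/788) + 4434*(-3861/79))*(1/9013) = (-1017/197 - 17119674/79)*(1/9013) = -3372656121/15563*1/9013 = -3372656121/140269319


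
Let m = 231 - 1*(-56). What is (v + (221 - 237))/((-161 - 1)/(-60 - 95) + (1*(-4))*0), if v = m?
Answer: 42005/162 ≈ 259.29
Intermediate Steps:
m = 287 (m = 231 + 56 = 287)
v = 287
(v + (221 - 237))/((-161 - 1)/(-60 - 95) + (1*(-4))*0) = (287 + (221 - 237))/((-161 - 1)/(-60 - 95) + (1*(-4))*0) = (287 - 16)/(-162/(-155) - 4*0) = 271/(-162*(-1/155) + 0) = 271/(162/155 + 0) = 271/(162/155) = 271*(155/162) = 42005/162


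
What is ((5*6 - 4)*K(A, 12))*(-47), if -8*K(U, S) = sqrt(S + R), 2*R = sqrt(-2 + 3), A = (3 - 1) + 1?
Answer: 3055*sqrt(2)/8 ≈ 540.05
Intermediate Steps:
A = 3 (A = 2 + 1 = 3)
R = 1/2 (R = sqrt(-2 + 3)/2 = sqrt(1)/2 = (1/2)*1 = 1/2 ≈ 0.50000)
K(U, S) = -sqrt(1/2 + S)/8 (K(U, S) = -sqrt(S + 1/2)/8 = -sqrt(1/2 + S)/8)
((5*6 - 4)*K(A, 12))*(-47) = ((5*6 - 4)*(-sqrt(2 + 4*12)/16))*(-47) = ((30 - 4)*(-sqrt(2 + 48)/16))*(-47) = (26*(-5*sqrt(2)/16))*(-47) = -65*sqrt(2)/8*(-47) = 3055*sqrt(2)/8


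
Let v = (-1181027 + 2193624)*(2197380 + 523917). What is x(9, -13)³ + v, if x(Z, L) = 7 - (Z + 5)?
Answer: 2755577177966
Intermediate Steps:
x(Z, L) = 2 - Z (x(Z, L) = 7 - (5 + Z) = 7 + (-5 - Z) = 2 - Z)
v = 2755577178309 (v = 1012597*2721297 = 2755577178309)
x(9, -13)³ + v = (2 - 1*9)³ + 2755577178309 = (2 - 9)³ + 2755577178309 = (-7)³ + 2755577178309 = -343 + 2755577178309 = 2755577177966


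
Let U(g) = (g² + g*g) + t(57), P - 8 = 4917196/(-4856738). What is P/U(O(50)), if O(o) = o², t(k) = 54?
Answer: 8484177/15177371815963 ≈ 5.5900e-7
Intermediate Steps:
P = 16968354/2428369 (P = 8 + 4917196/(-4856738) = 8 + 4917196*(-1/4856738) = 8 - 2458598/2428369 = 16968354/2428369 ≈ 6.9875)
U(g) = 54 + 2*g² (U(g) = (g² + g*g) + 54 = (g² + g²) + 54 = 2*g² + 54 = 54 + 2*g²)
P/U(O(50)) = 16968354/(2428369*(54 + 2*(50²)²)) = 16968354/(2428369*(54 + 2*2500²)) = 16968354/(2428369*(54 + 2*6250000)) = 16968354/(2428369*(54 + 12500000)) = (16968354/2428369)/12500054 = (16968354/2428369)*(1/12500054) = 8484177/15177371815963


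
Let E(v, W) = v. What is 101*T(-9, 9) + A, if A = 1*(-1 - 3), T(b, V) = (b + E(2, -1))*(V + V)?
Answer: -12730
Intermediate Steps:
T(b, V) = 2*V*(2 + b) (T(b, V) = (b + 2)*(V + V) = (2 + b)*(2*V) = 2*V*(2 + b))
A = -4 (A = 1*(-4) = -4)
101*T(-9, 9) + A = 101*(2*9*(2 - 9)) - 4 = 101*(2*9*(-7)) - 4 = 101*(-126) - 4 = -12726 - 4 = -12730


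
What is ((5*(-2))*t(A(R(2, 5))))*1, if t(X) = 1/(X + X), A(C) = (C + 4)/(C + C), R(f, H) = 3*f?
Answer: -6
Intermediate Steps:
A(C) = (4 + C)/(2*C) (A(C) = (4 + C)/((2*C)) = (4 + C)*(1/(2*C)) = (4 + C)/(2*C))
t(X) = 1/(2*X)
((5*(-2))*t(A(R(2, 5))))*1 = ((5*(-2))*(1/(2*(((4 + 3*2)/(2*((3*2))))))))*1 = -5/((½)*(4 + 6)/6)*1 = -5/((½)*(⅙)*10)*1 = -5/⅚*1 = -5*6/5*1 = -10*⅗*1 = -6*1 = -6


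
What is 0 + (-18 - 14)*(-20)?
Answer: 640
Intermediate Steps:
0 + (-18 - 14)*(-20) = 0 - 32*(-20) = 0 + 640 = 640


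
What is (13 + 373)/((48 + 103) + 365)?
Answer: 193/258 ≈ 0.74806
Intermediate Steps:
(13 + 373)/((48 + 103) + 365) = 386/(151 + 365) = 386/516 = 386*(1/516) = 193/258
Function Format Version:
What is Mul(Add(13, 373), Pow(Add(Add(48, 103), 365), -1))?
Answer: Rational(193, 258) ≈ 0.74806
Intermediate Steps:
Mul(Add(13, 373), Pow(Add(Add(48, 103), 365), -1)) = Mul(386, Pow(Add(151, 365), -1)) = Mul(386, Pow(516, -1)) = Mul(386, Rational(1, 516)) = Rational(193, 258)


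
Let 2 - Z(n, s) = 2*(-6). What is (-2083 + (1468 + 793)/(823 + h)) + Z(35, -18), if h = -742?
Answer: -165328/81 ≈ -2041.1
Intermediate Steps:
Z(n, s) = 14 (Z(n, s) = 2 - 2*(-6) = 2 - 1*(-12) = 2 + 12 = 14)
(-2083 + (1468 + 793)/(823 + h)) + Z(35, -18) = (-2083 + (1468 + 793)/(823 - 742)) + 14 = (-2083 + 2261/81) + 14 = -166462/81 + 14 = -165328/81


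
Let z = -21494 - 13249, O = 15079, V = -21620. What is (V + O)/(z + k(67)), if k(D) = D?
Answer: 6541/34676 ≈ 0.18863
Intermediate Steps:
z = -34743
(V + O)/(z + k(67)) = (-21620 + 15079)/(-34743 + 67) = -6541/(-34676) = -6541*(-1/34676) = 6541/34676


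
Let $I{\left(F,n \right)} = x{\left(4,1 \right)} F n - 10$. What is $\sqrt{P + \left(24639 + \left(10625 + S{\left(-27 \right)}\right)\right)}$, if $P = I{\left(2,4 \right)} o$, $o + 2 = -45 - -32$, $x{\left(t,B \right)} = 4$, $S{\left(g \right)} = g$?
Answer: $\sqrt{34907} \approx 186.83$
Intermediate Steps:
$I{\left(F,n \right)} = -10 + 4 F n$ ($I{\left(F,n \right)} = 4 F n - 10 = -10 + 4 F n$)
$o = -15$ ($o = -2 - 13 = -15$)
$P = -330$ ($P = \left(-10 + 4 \cdot 2 \cdot 4\right) \left(-15\right) = \left(-10 + 32\right) \left(-15\right) = 22 \left(-15\right) = -330$)
$\sqrt{P + \left(24639 + \left(10625 + S{\left(-27 \right)}\right)\right)} = \sqrt{-330 + \left(24639 + \left(10625 - 27\right)\right)} = \sqrt{-330 + \left(24639 + 10598\right)} = \sqrt{-330 + 35237} = \sqrt{34907}$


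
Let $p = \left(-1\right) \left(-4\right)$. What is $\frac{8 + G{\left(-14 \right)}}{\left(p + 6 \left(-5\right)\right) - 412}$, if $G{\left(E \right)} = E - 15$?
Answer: $\frac{7}{146} \approx 0.047945$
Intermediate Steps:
$p = 4$
$G{\left(E \right)} = -15 + E$
$\frac{8 + G{\left(-14 \right)}}{\left(p + 6 \left(-5\right)\right) - 412} = \frac{8 - 29}{\left(4 + 6 \left(-5\right)\right) - 412} = \frac{8 - 29}{\left(4 - 30\right) - 412} = - \frac{21}{-26 - 412} = - \frac{21}{-438} = \left(-21\right) \left(- \frac{1}{438}\right) = \frac{7}{146}$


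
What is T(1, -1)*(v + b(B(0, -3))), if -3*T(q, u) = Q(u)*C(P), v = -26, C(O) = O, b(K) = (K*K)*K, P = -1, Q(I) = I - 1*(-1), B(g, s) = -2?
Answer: 0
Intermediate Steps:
Q(I) = 1 + I (Q(I) = I + 1 = 1 + I)
b(K) = K**3 (b(K) = K**2*K = K**3)
T(q, u) = 1/3 + u/3 (T(q, u) = -(1 + u)*(-1)/3 = -(-1 - u)/3 = 1/3 + u/3)
T(1, -1)*(v + b(B(0, -3))) = (1/3 + (1/3)*(-1))*(-26 + (-2)**3) = (1/3 - 1/3)*(-26 - 8) = 0*(-34) = 0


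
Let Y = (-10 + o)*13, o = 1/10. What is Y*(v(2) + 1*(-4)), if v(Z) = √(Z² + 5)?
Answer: 1287/10 ≈ 128.70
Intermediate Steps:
o = ⅒ (o = 1*(⅒) = ⅒ ≈ 0.10000)
Y = -1287/10 (Y = (-10 + ⅒)*13 = -99/10*13 = -1287/10 ≈ -128.70)
v(Z) = √(5 + Z²)
Y*(v(2) + 1*(-4)) = -1287*(√(5 + 2²) + 1*(-4))/10 = -1287*(√(5 + 4) - 4)/10 = -1287*(√9 - 4)/10 = -1287*(3 - 4)/10 = -1287/10*(-1) = 1287/10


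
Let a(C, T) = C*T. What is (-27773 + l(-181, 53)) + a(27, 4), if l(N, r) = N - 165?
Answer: -28011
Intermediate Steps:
l(N, r) = -165 + N
(-27773 + l(-181, 53)) + a(27, 4) = (-27773 + (-165 - 181)) + 27*4 = (-27773 - 346) + 108 = -28119 + 108 = -28011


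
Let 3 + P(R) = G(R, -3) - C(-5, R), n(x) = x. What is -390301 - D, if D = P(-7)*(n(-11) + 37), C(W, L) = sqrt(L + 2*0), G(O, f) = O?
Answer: -390041 + 26*I*sqrt(7) ≈ -3.9004e+5 + 68.79*I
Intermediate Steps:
C(W, L) = sqrt(L) (C(W, L) = sqrt(L + 0) = sqrt(L))
P(R) = -3 + R - sqrt(R) (P(R) = -3 + (R - sqrt(R)) = -3 + R - sqrt(R))
D = -260 - 26*I*sqrt(7) (D = (-3 - 7 - sqrt(-7))*(-11 + 37) = (-3 - 7 - I*sqrt(7))*26 = (-10 - I*sqrt(7))*26 = -260 - 26*I*sqrt(7) ≈ -260.0 - 68.79*I)
-390301 - D = -390301 - (-260 - 26*I*sqrt(7)) = -390301 + (260 + 26*I*sqrt(7)) = -390041 + 26*I*sqrt(7)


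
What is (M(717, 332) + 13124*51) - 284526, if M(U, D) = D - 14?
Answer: 385116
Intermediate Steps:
M(U, D) = -14 + D
(M(717, 332) + 13124*51) - 284526 = ((-14 + 332) + 13124*51) - 284526 = (318 + 669324) - 284526 = 669642 - 284526 = 385116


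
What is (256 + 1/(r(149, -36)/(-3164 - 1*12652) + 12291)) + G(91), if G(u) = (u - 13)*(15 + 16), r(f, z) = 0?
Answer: 32866135/12291 ≈ 2674.0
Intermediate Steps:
G(u) = -403 + 31*u (G(u) = (-13 + u)*31 = -403 + 31*u)
(256 + 1/(r(149, -36)/(-3164 - 1*12652) + 12291)) + G(91) = (256 + 1/(0/(-3164 - 1*12652) + 12291)) + (-403 + 31*91) = (256 + 1/(0/(-3164 - 12652) + 12291)) + (-403 + 2821) = (256 + 1/(0/(-15816) + 12291)) + 2418 = (256 + 1/(0*(-1/15816) + 12291)) + 2418 = (256 + 1/(0 + 12291)) + 2418 = (256 + 1/12291) + 2418 = 3146497/12291 + 2418 = 32866135/12291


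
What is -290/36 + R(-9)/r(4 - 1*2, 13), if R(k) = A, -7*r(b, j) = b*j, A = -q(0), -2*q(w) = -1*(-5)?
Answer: -4085/468 ≈ -8.7286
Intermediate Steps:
q(w) = -5/2 (q(w) = -(-1)*(-5)/2 = -1/2*5 = -5/2)
A = 5/2 (A = -1*(-5/2) = 5/2 ≈ 2.5000)
r(b, j) = -b*j/7
R(k) = 5/2
-290/36 + R(-9)/r(4 - 1*2, 13) = -290/36 + 5/(2*((-1/7*(4 - 1*2)*13))) = -290*1/36 + 5/(2*((-1/7*(4 - 2)*13))) = -145/18 + 5/(2*((-1/7*2*13))) = -145/18 + 5/(2*(-26/7)) = -145/18 + (5/2)*(-7/26) = -145/18 - 35/52 = -4085/468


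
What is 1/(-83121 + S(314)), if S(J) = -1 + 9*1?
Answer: -1/83113 ≈ -1.2032e-5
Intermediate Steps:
S(J) = 8 (S(J) = -1 + 9 = 8)
1/(-83121 + S(314)) = 1/(-83121 + 8) = 1/(-83113) = -1/83113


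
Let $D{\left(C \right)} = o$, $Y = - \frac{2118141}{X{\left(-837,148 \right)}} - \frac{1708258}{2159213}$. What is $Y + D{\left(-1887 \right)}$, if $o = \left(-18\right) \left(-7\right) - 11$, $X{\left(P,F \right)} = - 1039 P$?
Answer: $\frac{23320169107262}{208638274551} \approx 111.77$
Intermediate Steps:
$o = 115$ ($o = 126 - 11 = 115$)
$Y = - \frac{673232466103}{208638274551}$ ($Y = - \frac{2118141}{\left(-1039\right) \left(-837\right)} - \frac{1708258}{2159213} = - \frac{2118141}{869643} - \frac{1708258}{2159213} = \left(-2118141\right) \frac{1}{869643} - \frac{1708258}{2159213} = - \frac{235349}{96627} - \frac{1708258}{2159213} = - \frac{673232466103}{208638274551} \approx -3.2268$)
$D{\left(C \right)} = 115$
$Y + D{\left(-1887 \right)} = - \frac{673232466103}{208638274551} + 115 = \frac{23320169107262}{208638274551}$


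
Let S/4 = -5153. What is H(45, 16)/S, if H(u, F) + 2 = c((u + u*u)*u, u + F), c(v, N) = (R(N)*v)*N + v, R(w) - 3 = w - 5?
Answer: -167669999/10306 ≈ -16269.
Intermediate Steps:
R(w) = -2 + w (R(w) = 3 + (w - 5) = 3 + (-5 + w) = -2 + w)
S = -20612 (S = 4*(-5153) = -20612)
c(v, N) = v + N*v*(-2 + N) (c(v, N) = ((-2 + N)*v)*N + v = (v*(-2 + N))*N + v = N*v*(-2 + N) + v = v + N*v*(-2 + N))
H(u, F) = -2 + u*(1 + (F + u)*(-2 + F + u))*(u + u²) (H(u, F) = -2 + ((u + u*u)*u)*(1 + (u + F)*(-2 + (u + F))) = -2 + ((u + u²)*u)*(1 + (F + u)*(-2 + (F + u))) = -2 + (u*(u + u²))*(1 + (F + u)*(-2 + F + u)) = -2 + u*(1 + (F + u)*(-2 + F + u))*(u + u²))
H(45, 16)/S = (-2 + 45²*(1 + 45)*(1 + (16 + 45)*(-2 + 16 + 45)))/(-20612) = (-2 + 2025*46*(1 + 61*59))*(-1/20612) = (-2 + 2025*46*(1 + 3599))*(-1/20612) = (-2 + 2025*46*3600)*(-1/20612) = (-2 + 335340000)*(-1/20612) = 335339998*(-1/20612) = -167669999/10306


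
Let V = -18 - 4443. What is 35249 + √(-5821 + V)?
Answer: 35249 + I*√10282 ≈ 35249.0 + 101.4*I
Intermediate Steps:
V = -4461
35249 + √(-5821 + V) = 35249 + √(-5821 - 4461) = 35249 + √(-10282) = 35249 + I*√10282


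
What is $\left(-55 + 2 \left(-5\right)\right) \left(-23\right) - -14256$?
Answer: $15751$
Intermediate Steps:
$\left(-55 + 2 \left(-5\right)\right) \left(-23\right) - -14256 = \left(-55 - 10\right) \left(-23\right) + 14256 = \left(-65\right) \left(-23\right) + 14256 = 1495 + 14256 = 15751$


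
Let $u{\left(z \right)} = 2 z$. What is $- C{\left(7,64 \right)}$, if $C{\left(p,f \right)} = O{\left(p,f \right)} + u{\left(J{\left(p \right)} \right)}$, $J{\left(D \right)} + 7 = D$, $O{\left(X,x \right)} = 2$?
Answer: $-2$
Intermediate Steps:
$J{\left(D \right)} = -7 + D$
$C{\left(p,f \right)} = -12 + 2 p$ ($C{\left(p,f \right)} = 2 + 2 \left(-7 + p\right) = 2 + \left(-14 + 2 p\right) = -12 + 2 p$)
$- C{\left(7,64 \right)} = - (-12 + 2 \cdot 7) = - (-12 + 14) = \left(-1\right) 2 = -2$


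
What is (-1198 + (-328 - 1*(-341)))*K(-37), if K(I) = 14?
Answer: -16590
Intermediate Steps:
(-1198 + (-328 - 1*(-341)))*K(-37) = (-1198 + (-328 - 1*(-341)))*14 = (-1198 + (-328 + 341))*14 = (-1198 + 13)*14 = -1185*14 = -16590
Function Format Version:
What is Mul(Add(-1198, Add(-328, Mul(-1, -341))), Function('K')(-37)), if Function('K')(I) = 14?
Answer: -16590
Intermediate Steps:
Mul(Add(-1198, Add(-328, Mul(-1, -341))), Function('K')(-37)) = Mul(Add(-1198, Add(-328, Mul(-1, -341))), 14) = Mul(Add(-1198, Add(-328, 341)), 14) = Mul(Add(-1198, 13), 14) = Mul(-1185, 14) = -16590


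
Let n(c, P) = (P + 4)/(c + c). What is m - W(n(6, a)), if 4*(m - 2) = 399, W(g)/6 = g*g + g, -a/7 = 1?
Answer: 823/8 ≈ 102.88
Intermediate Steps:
a = -7 (a = -7*1 = -7)
n(c, P) = (4 + P)/(2*c) (n(c, P) = (4 + P)/((2*c)) = (4 + P)*(1/(2*c)) = (4 + P)/(2*c))
W(g) = 6*g + 6*g² (W(g) = 6*(g*g + g) = 6*(g² + g) = 6*(g + g²) = 6*g + 6*g²)
m = 407/4 (m = 2 + (¼)*399 = 2 + 399/4 = 407/4 ≈ 101.75)
m - W(n(6, a)) = 407/4 - 6*(½)*(4 - 7)/6*(1 + (½)*(4 - 7)/6) = 407/4 - 6*(½)*(⅙)*(-3)*(1 + (½)*(⅙)*(-3)) = 407/4 - 6*(-1)*(1 - ¼)/4 = 407/4 - 6*(-1)*3/(4*4) = 407/4 - 1*(-9/8) = 407/4 + 9/8 = 823/8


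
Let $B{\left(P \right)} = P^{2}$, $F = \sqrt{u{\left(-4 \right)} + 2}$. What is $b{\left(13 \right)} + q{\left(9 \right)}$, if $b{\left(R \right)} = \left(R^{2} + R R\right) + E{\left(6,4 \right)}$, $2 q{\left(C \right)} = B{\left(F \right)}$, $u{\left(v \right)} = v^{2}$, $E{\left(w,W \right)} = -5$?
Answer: $342$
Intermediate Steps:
$F = 3 \sqrt{2}$ ($F = \sqrt{\left(-4\right)^{2} + 2} = \sqrt{16 + 2} = \sqrt{18} = 3 \sqrt{2} \approx 4.2426$)
$q{\left(C \right)} = 9$ ($q{\left(C \right)} = \frac{\left(3 \sqrt{2}\right)^{2}}{2} = \frac{1}{2} \cdot 18 = 9$)
$b{\left(R \right)} = -5 + 2 R^{2}$ ($b{\left(R \right)} = \left(R^{2} + R R\right) - 5 = \left(R^{2} + R^{2}\right) - 5 = 2 R^{2} - 5 = -5 + 2 R^{2}$)
$b{\left(13 \right)} + q{\left(9 \right)} = \left(-5 + 2 \cdot 13^{2}\right) + 9 = \left(-5 + 2 \cdot 169\right) + 9 = \left(-5 + 338\right) + 9 = 333 + 9 = 342$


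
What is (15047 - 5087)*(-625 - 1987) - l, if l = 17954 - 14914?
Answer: -26018560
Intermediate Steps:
l = 3040
(15047 - 5087)*(-625 - 1987) - l = (15047 - 5087)*(-625 - 1987) - 1*3040 = 9960*(-2612) - 3040 = -26015520 - 3040 = -26018560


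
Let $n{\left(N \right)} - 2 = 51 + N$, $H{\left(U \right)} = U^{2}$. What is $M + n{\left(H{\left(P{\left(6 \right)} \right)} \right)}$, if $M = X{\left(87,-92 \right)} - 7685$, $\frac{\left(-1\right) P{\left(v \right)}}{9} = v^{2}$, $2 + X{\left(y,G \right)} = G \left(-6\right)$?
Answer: $97894$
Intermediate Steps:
$X{\left(y,G \right)} = -2 - 6 G$ ($X{\left(y,G \right)} = -2 + G \left(-6\right) = -2 - 6 G$)
$P{\left(v \right)} = - 9 v^{2}$
$n{\left(N \right)} = 53 + N$ ($n{\left(N \right)} = 2 + \left(51 + N\right) = 53 + N$)
$M = -7135$ ($M = \left(-2 - -552\right) - 7685 = \left(-2 + 552\right) - 7685 = 550 - 7685 = -7135$)
$M + n{\left(H{\left(P{\left(6 \right)} \right)} \right)} = -7135 + \left(53 + \left(- 9 \cdot 6^{2}\right)^{2}\right) = -7135 + \left(53 + \left(\left(-9\right) 36\right)^{2}\right) = -7135 + \left(53 + \left(-324\right)^{2}\right) = -7135 + \left(53 + 104976\right) = -7135 + 105029 = 97894$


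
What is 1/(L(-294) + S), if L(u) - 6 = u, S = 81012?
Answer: 1/80724 ≈ 1.2388e-5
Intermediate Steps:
L(u) = 6 + u
1/(L(-294) + S) = 1/((6 - 294) + 81012) = 1/(-288 + 81012) = 1/80724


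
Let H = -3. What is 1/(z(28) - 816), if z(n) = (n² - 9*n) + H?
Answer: -1/287 ≈ -0.0034843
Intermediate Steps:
z(n) = -3 + n² - 9*n (z(n) = (n² - 9*n) - 3 = -3 + n² - 9*n)
1/(z(28) - 816) = 1/((-3 + 28² - 9*28) - 816) = 1/((-3 + 784 - 252) - 816) = 1/(529 - 816) = 1/(-287) = -1/287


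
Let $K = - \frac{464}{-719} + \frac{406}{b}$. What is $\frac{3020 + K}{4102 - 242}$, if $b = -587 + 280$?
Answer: $\frac{333232097}{426014690} \approx 0.78221$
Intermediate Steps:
$b = -307$
$K = - \frac{149466}{220733}$ ($K = - \frac{464}{-719} + \frac{406}{-307} = \left(-464\right) \left(- \frac{1}{719}\right) + 406 \left(- \frac{1}{307}\right) = \frac{464}{719} - \frac{406}{307} = - \frac{149466}{220733} \approx -0.67713$)
$\frac{3020 + K}{4102 - 242} = \frac{3020 - \frac{149466}{220733}}{4102 - 242} = \frac{666464194}{220733 \cdot 3860} = \frac{666464194}{220733} \cdot \frac{1}{3860} = \frac{333232097}{426014690}$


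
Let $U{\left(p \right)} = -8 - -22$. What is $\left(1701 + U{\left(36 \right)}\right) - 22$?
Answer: $1693$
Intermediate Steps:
$U{\left(p \right)} = 14$ ($U{\left(p \right)} = -8 + 22 = 14$)
$\left(1701 + U{\left(36 \right)}\right) - 22 = \left(1701 + 14\right) - 22 = 1715 - 22 = 1693$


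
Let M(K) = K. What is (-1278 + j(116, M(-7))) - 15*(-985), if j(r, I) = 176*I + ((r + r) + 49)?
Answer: 12546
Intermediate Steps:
j(r, I) = 49 + 2*r + 176*I (j(r, I) = 176*I + (2*r + 49) = 176*I + (49 + 2*r) = 49 + 2*r + 176*I)
(-1278 + j(116, M(-7))) - 15*(-985) = (-1278 + (49 + 2*116 + 176*(-7))) - 15*(-985) = (-1278 + (49 + 232 - 1232)) + 14775 = (-1278 - 951) + 14775 = -2229 + 14775 = 12546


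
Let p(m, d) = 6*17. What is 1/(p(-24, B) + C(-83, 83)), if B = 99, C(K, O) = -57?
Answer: 1/45 ≈ 0.022222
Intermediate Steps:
p(m, d) = 102
1/(p(-24, B) + C(-83, 83)) = 1/(102 - 57) = 1/45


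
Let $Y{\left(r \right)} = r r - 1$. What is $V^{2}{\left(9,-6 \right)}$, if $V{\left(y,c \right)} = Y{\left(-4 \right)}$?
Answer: $225$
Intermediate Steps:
$Y{\left(r \right)} = -1 + r^{2}$ ($Y{\left(r \right)} = r^{2} - 1 = -1 + r^{2}$)
$V{\left(y,c \right)} = 15$ ($V{\left(y,c \right)} = -1 + \left(-4\right)^{2} = -1 + 16 = 15$)
$V^{2}{\left(9,-6 \right)} = 15^{2} = 225$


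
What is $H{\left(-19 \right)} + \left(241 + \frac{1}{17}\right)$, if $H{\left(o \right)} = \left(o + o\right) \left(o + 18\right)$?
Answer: $\frac{4744}{17} \approx 279.06$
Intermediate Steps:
$H{\left(o \right)} = 2 o \left(18 + o\right)$
$H{\left(-19 \right)} + \left(241 + \frac{1}{17}\right) = 2 \left(-19\right) \left(18 - 19\right) + \left(241 + \frac{1}{17}\right) = 2 \left(-19\right) \left(-1\right) + \left(241 + \frac{1}{17}\right) = 38 + \frac{4098}{17} = \frac{4744}{17}$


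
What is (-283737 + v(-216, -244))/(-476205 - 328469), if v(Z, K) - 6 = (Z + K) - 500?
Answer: 284691/804674 ≈ 0.35380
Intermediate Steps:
v(Z, K) = -494 + K + Z (v(Z, K) = 6 + ((Z + K) - 500) = 6 + ((K + Z) - 500) = 6 + (-500 + K + Z) = -494 + K + Z)
(-283737 + v(-216, -244))/(-476205 - 328469) = (-283737 + (-494 - 244 - 216))/(-476205 - 328469) = (-283737 - 954)/(-804674) = -284691*(-1/804674) = 284691/804674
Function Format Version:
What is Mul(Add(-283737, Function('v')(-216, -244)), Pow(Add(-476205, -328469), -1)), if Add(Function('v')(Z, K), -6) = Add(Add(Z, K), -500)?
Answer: Rational(284691, 804674) ≈ 0.35380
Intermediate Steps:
Function('v')(Z, K) = Add(-494, K, Z) (Function('v')(Z, K) = Add(6, Add(Add(Z, K), -500)) = Add(6, Add(Add(K, Z), -500)) = Add(6, Add(-500, K, Z)) = Add(-494, K, Z))
Mul(Add(-283737, Function('v')(-216, -244)), Pow(Add(-476205, -328469), -1)) = Mul(Add(-283737, Add(-494, -244, -216)), Pow(Add(-476205, -328469), -1)) = Mul(Add(-283737, -954), Pow(-804674, -1)) = Mul(-284691, Rational(-1, 804674)) = Rational(284691, 804674)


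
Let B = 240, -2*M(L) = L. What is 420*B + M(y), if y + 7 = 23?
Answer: 100792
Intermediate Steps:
y = 16 (y = -7 + 23 = 16)
M(L) = -L/2
420*B + M(y) = 420*240 - ½*16 = 100800 - 8 = 100792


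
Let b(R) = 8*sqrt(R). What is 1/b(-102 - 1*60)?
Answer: -I*sqrt(2)/144 ≈ -0.0098209*I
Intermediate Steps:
1/b(-102 - 1*60) = 1/(8*sqrt(-102 - 1*60)) = 1/(8*sqrt(-102 - 60)) = 1/(8*sqrt(-162)) = 1/(8*(9*I*sqrt(2))) = 1/(72*I*sqrt(2)) = -I*sqrt(2)/144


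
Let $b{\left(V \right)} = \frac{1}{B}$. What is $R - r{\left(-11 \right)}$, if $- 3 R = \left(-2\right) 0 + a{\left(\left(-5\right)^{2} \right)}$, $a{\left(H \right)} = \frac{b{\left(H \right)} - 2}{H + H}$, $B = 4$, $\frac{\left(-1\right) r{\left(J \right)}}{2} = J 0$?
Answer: $\frac{7}{600} \approx 0.011667$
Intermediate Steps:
$r{\left(J \right)} = 0$ ($r{\left(J \right)} = - 2 J 0 = \left(-2\right) 0 = 0$)
$b{\left(V \right)} = \frac{1}{4}$
$a{\left(H \right)} = - \frac{7}{8 H}$ ($a{\left(H \right)} = \frac{\frac{1}{4} - 2}{H + H} = - \frac{7}{4 \cdot 2 H} = - \frac{7 \frac{1}{2 H}}{4} = - \frac{7}{8 H}$)
$R = \frac{7}{600}$ ($R = - \frac{\left(-2\right) 0 - \frac{7}{8 \left(-5\right)^{2}}}{3} = - \frac{0 - \frac{7}{8 \cdot 25}}{3} = - \frac{0 - \frac{7}{200}}{3} = \left(- \frac{1}{3}\right) \left(- \frac{7}{200}\right) = \frac{7}{600} \approx 0.011667$)
$R - r{\left(-11 \right)} = \frac{7}{600} - 0 = \frac{7}{600} + 0 = \frac{7}{600}$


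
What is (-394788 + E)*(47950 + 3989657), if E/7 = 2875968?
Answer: 79690200907716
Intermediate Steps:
E = 20131776 (E = 7*2875968 = 20131776)
(-394788 + E)*(47950 + 3989657) = (-394788 + 20131776)*(47950 + 3989657) = 19736988*4037607 = 79690200907716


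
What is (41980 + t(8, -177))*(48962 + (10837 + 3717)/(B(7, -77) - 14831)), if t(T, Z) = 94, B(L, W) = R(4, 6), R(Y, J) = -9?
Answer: 7642547781231/3710 ≈ 2.0600e+9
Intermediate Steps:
B(L, W) = -9
(41980 + t(8, -177))*(48962 + (10837 + 3717)/(B(7, -77) - 14831)) = (41980 + 94)*(48962 + (10837 + 3717)/(-9 - 14831)) = 42074*(48962 + 14554/(-14840)) = 42074*(48962 + 14554*(-1/14840)) = 42074*(48962 - 7277/7420) = 42074*(363290763/7420) = 7642547781231/3710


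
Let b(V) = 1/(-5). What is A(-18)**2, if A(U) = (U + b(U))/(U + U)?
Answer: 8281/32400 ≈ 0.25559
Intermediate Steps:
b(V) = -1/5
A(U) = (-1/5 + U)/(2*U) (A(U) = (U - 1/5)/(U + U) = (-1/5 + U)/((2*U)) = (-1/5 + U)*(1/(2*U)) = (-1/5 + U)/(2*U))
A(-18)**2 = ((1/10)*(-1 + 5*(-18))/(-18))**2 = ((1/10)*(-1/18)*(-1 - 90))**2 = ((1/10)*(-1/18)*(-91))**2 = (91/180)**2 = 8281/32400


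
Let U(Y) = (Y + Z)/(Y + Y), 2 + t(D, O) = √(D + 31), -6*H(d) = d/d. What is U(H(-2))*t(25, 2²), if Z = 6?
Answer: 35 - 35*√14 ≈ -95.958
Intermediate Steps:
H(d) = -⅙ (H(d) = -d/(6*d) = -⅙*1 = -⅙)
t(D, O) = -2 + √(31 + D) (t(D, O) = -2 + √(D + 31) = -2 + √(31 + D))
U(Y) = (6 + Y)/(2*Y) (U(Y) = (Y + 6)/(Y + Y) = (6 + Y)/((2*Y)) = (6 + Y)*(1/(2*Y)) = (6 + Y)/(2*Y))
U(H(-2))*t(25, 2²) = ((6 - ⅙)/(2*(-⅙)))*(-2 + √(31 + 25)) = ((½)*(-6)*(35/6))*(-2 + √56) = -35*(-2 + 2*√14)/2 = 35 - 35*√14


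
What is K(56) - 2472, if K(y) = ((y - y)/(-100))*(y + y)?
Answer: -2472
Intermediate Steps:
K(y) = 0 (K(y) = (0*(-1/100))*(2*y) = 0*(2*y) = 0)
K(56) - 2472 = 0 - 2472 = -2472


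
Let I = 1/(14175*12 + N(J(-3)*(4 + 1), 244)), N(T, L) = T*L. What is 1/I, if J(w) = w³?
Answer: 137160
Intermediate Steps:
N(T, L) = L*T
I = 1/137160 (I = 1/(14175*12 + 244*((-3)³*(4 + 1))) = 1/(170100 + 244*(-27*5)) = 1/(170100 + 244*(-135)) = 1/(170100 - 32940) = 1/137160 ≈ 7.2908e-6)
1/I = 1/(1/137160) = 137160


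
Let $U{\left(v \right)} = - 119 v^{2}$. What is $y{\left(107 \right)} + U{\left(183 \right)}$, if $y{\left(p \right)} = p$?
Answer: $-3985084$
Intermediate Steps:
$y{\left(107 \right)} + U{\left(183 \right)} = 107 - 119 \cdot 183^{2} = 107 - 3985191 = -3985084$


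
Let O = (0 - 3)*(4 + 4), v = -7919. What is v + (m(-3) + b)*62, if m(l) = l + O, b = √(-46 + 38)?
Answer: -9593 + 124*I*√2 ≈ -9593.0 + 175.36*I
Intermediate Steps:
O = -24 (O = -3*8 = -24)
b = 2*I*√2 (b = √(-8) = 2*I*√2 ≈ 2.8284*I)
m(l) = -24 + l (m(l) = l - 24 = -24 + l)
v + (m(-3) + b)*62 = -7919 + ((-24 - 3) + 2*I*√2)*62 = -7919 + (-27 + 2*I*√2)*62 = -7919 + (-1674 + 124*I*√2) = -9593 + 124*I*√2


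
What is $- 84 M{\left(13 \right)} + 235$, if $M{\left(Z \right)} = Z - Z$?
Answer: $235$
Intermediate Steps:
$M{\left(Z \right)} = 0$
$- 84 M{\left(13 \right)} + 235 = \left(-84\right) 0 + 235 = 0 + 235 = 235$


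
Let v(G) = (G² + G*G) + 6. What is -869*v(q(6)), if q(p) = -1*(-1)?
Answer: -6952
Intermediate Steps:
q(p) = 1
v(G) = 6 + 2*G² (v(G) = (G² + G²) + 6 = 2*G² + 6 = 6 + 2*G²)
-869*v(q(6)) = -869*(6 + 2*1²) = -869*(6 + 2*1) = -869*(6 + 2) = -869*8 = -6952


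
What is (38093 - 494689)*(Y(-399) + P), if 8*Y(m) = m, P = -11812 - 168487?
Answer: 164693149859/2 ≈ 8.2347e+10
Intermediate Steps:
P = -180299
Y(m) = m/8
(38093 - 494689)*(Y(-399) + P) = (38093 - 494689)*((⅛)*(-399) - 180299) = -456596*(-399/8 - 180299) = -456596*(-1442791/8) = 164693149859/2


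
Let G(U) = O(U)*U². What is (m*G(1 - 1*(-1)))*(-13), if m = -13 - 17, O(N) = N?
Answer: 3120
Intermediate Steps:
m = -30
G(U) = U³ (G(U) = U*U² = U³)
(m*G(1 - 1*(-1)))*(-13) = -30*(1 - 1*(-1))³*(-13) = -30*(1 + 1)³*(-13) = -30*2³*(-13) = -30*8*(-13) = -240*(-13) = 3120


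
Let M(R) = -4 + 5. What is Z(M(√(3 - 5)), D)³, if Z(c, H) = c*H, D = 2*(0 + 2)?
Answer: 64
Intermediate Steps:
M(R) = 1
D = 4 (D = 2*2 = 4)
Z(c, H) = H*c
Z(M(√(3 - 5)), D)³ = (4*1)³ = 4³ = 64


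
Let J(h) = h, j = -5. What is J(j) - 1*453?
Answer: -458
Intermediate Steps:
J(j) - 1*453 = -5 - 1*453 = -5 - 453 = -458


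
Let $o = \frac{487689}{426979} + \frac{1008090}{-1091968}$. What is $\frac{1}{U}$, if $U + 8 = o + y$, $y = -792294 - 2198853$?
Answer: $- \frac{233123702336}{697309076807077159} \approx -3.3432 \cdot 10^{-7}$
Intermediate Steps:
$y = -2991147$
$o = \frac{51053760921}{233123702336}$ ($o = 487689 \cdot \frac{1}{426979} + 1008090 \left(- \frac{1}{1091968}\right) = \frac{487689}{426979} - \frac{504045}{545984} = \frac{51053760921}{233123702336} \approx 0.219$)
$U = - \frac{697309076807077159}{233123702336}$ ($U = -8 + \left(\frac{51053760921}{233123702336} - 2991147\right) = -8 - \frac{697307211817458471}{233123702336} = - \frac{697309076807077159}{233123702336} \approx -2.9912 \cdot 10^{6}$)
$\frac{1}{U} = \frac{1}{- \frac{697309076807077159}{233123702336}} = - \frac{233123702336}{697309076807077159}$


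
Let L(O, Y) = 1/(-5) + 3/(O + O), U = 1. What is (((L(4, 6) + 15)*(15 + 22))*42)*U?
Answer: 471639/20 ≈ 23582.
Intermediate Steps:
L(O, Y) = -1/5 + 3/(2*O) (L(O, Y) = 1*(-1/5) + 3/((2*O)) = -1/5 + 3*(1/(2*O)) = -1/5 + 3/(2*O))
(((L(4, 6) + 15)*(15 + 22))*42)*U = ((((1/10)*(15 - 2*4)/4 + 15)*(15 + 22))*42)*1 = ((((1/10)*(1/4)*(15 - 8) + 15)*37)*42)*1 = ((((1/10)*(1/4)*7 + 15)*37)*42)*1 = (((7/40 + 15)*37)*42)*1 = (((607/40)*37)*42)*1 = ((22459/40)*42)*1 = (471639/20)*1 = 471639/20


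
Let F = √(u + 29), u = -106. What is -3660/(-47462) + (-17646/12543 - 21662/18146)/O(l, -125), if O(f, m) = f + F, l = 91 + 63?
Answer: 16768447835896/278166993889227 + 98651797*I*√77/902568729909 ≈ 0.060282 + 0.00095911*I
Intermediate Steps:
F = I*√77 (F = √(-106 + 29) = √(-77) = I*√77 ≈ 8.775*I)
l = 154
O(f, m) = f + I*√77
-3660/(-47462) + (-17646/12543 - 21662/18146)/O(l, -125) = -3660/(-47462) + (-17646/12543 - 21662/18146)/(154 + I*√77) = -3660*(-1/47462) + (-17646*1/12543 - 21662*1/18146)/(154 + I*√77) = 1830/23731 + (-5882/4181 - 10831/9073)/(154 + I*√77) = 1830/23731 - 98651797/(37934213*(154 + I*√77))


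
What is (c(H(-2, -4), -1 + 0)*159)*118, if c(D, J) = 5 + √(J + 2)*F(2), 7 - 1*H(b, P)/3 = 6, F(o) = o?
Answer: 131334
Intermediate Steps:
H(b, P) = 3 (H(b, P) = 21 - 3*6 = 21 - 18 = 3)
c(D, J) = 5 + 2*√(2 + J) (c(D, J) = 5 + √(J + 2)*2 = 5 + √(2 + J)*2 = 5 + 2*√(2 + J))
(c(H(-2, -4), -1 + 0)*159)*118 = ((5 + 2*√(2 + (-1 + 0)))*159)*118 = ((5 + 2*√(2 - 1))*159)*118 = ((5 + 2*√1)*159)*118 = ((5 + 2*1)*159)*118 = ((5 + 2)*159)*118 = (7*159)*118 = 1113*118 = 131334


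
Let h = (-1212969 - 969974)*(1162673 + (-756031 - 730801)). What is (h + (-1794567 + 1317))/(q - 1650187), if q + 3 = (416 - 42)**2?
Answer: -235872942229/503438 ≈ -4.6852e+5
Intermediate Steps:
q = 139873 (q = -3 + (416 - 42)**2 = -3 + 374**2 = -3 + 139876 = 139873)
h = 707620619937 (h = -2182943*(1162673 - 1486832) = -2182943*(-324159) = 707620619937)
(h + (-1794567 + 1317))/(q - 1650187) = (707620619937 + (-1794567 + 1317))/(139873 - 1650187) = (707620619937 - 1793250)/(-1510314) = 707618826687*(-1/1510314) = -235872942229/503438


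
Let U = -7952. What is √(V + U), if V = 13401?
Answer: √5449 ≈ 73.817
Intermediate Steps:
√(V + U) = √(13401 - 7952) = √5449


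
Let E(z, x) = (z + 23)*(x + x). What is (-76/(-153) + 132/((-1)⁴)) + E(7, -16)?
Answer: -126608/153 ≈ -827.50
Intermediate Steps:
E(z, x) = 2*x*(23 + z) (E(z, x) = (23 + z)*(2*x) = 2*x*(23 + z))
(-76/(-153) + 132/((-1)⁴)) + E(7, -16) = (-76/(-153) + 132/((-1)⁴)) + 2*(-16)*(23 + 7) = (-76*(-1/153) + 132/1) + 2*(-16)*30 = (76/153 + 132*1) - 960 = (76/153 + 132) - 960 = 20272/153 - 960 = -126608/153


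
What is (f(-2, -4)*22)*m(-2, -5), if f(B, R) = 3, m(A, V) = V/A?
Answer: 165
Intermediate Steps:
(f(-2, -4)*22)*m(-2, -5) = (3*22)*(-5/(-2)) = 66*(-5*(-1/2)) = 66*(5/2) = 165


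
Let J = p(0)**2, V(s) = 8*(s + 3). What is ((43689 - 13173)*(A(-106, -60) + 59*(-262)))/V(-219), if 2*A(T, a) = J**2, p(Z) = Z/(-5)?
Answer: 19654847/72 ≈ 2.7298e+5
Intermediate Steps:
p(Z) = -Z/5 (p(Z) = Z*(-1/5) = -Z/5)
V(s) = 24 + 8*s (V(s) = 8*(3 + s) = 24 + 8*s)
J = 0 (J = (-1/5*0)**2 = 0**2 = 0)
A(T, a) = 0 (A(T, a) = (1/2)*0**2 = (1/2)*0 = 0)
((43689 - 13173)*(A(-106, -60) + 59*(-262)))/V(-219) = ((43689 - 13173)*(0 + 59*(-262)))/(24 + 8*(-219)) = (30516*(0 - 15458))/(24 - 1752) = (30516*(-15458))/(-1728) = -471716328*(-1/1728) = 19654847/72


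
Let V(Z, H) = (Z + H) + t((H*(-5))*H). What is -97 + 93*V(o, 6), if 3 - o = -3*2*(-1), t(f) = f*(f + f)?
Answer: 6026582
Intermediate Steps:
t(f) = 2*f² (t(f) = f*(2*f) = 2*f²)
o = -3 (o = 3 - (-3*2)*(-1) = 3 - (-6)*(-1) = 3 - 1*6 = 3 - 6 = -3)
V(Z, H) = H + Z + 50*H⁴ (V(Z, H) = (Z + H) + 2*((H*(-5))*H)² = (H + Z) + 2*((-5*H)*H)² = (H + Z) + 2*(-5*H²)² = (H + Z) + 2*(25*H⁴) = (H + Z) + 50*H⁴ = H + Z + 50*H⁴)
-97 + 93*V(o, 6) = -97 + 93*(6 - 3 + 50*6⁴) = -97 + 93*(6 - 3 + 50*1296) = -97 + 93*(6 - 3 + 64800) = -97 + 93*64803 = -97 + 6026679 = 6026582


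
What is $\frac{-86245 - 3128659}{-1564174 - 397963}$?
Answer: $\frac{3214904}{1962137} \approx 1.6385$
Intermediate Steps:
$\frac{-86245 - 3128659}{-1564174 - 397963} = - \frac{3214904}{-1962137} = \left(-3214904\right) \left(- \frac{1}{1962137}\right) = \frac{3214904}{1962137}$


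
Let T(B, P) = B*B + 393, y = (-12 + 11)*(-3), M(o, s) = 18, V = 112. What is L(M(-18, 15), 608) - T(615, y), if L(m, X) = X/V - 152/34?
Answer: -45055428/119 ≈ -3.7862e+5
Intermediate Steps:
y = 3 (y = -1*(-3) = 3)
L(m, X) = -76/17 + X/112 (L(m, X) = X/112 - 152/34 = X*(1/112) - 152*1/34 = X/112 - 76/17 = -76/17 + X/112)
T(B, P) = 393 + B**2 (T(B, P) = B**2 + 393 = 393 + B**2)
L(M(-18, 15), 608) - T(615, y) = (-76/17 + (1/112)*608) - (393 + 615**2) = (-76/17 + 38/7) - (393 + 378225) = 114/119 - 1*378618 = 114/119 - 378618 = -45055428/119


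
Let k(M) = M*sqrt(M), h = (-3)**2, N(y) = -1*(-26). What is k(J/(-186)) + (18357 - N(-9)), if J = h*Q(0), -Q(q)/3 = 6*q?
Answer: 18331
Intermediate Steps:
Q(q) = -18*q
N(y) = 26
h = 9
J = 0 (J = 9*(-18*0) = 9*0 = 0)
k(M) = M**(3/2)
k(J/(-186)) + (18357 - N(-9)) = (0/(-186))**(3/2) + (18357 - 1*26) = (0*(-1/186))**(3/2) + (18357 - 26) = 0**(3/2) + 18331 = 0 + 18331 = 18331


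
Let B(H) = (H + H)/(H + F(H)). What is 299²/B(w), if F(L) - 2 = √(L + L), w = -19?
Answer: 1519817/38 - 89401*I*√38/38 ≈ 39995.0 - 14503.0*I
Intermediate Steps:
F(L) = 2 + √2*√L (F(L) = 2 + √(L + L) = 2 + √(2*L) = 2 + √2*√L)
B(H) = 2*H/(2 + H + √2*√H) (B(H) = (H + H)/(H + (2 + √2*√H)) = (2*H)/(2 + H + √2*√H) = 2*H/(2 + H + √2*√H))
299²/B(w) = 299²/((2*(-19)/(2 - 19 + √2*√(-19)))) = 89401/((2*(-19)/(2 - 19 + √2*(I*√19)))) = 89401/((2*(-19)/(2 - 19 + I*√38))) = 89401/((2*(-19)/(-17 + I*√38))) = 89401/((-38/(-17 + I*√38))) = 89401*(17/38 - I*√38/38) = 1519817/38 - 89401*I*√38/38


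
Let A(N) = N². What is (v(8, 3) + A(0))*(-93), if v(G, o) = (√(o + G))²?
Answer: -1023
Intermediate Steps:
v(G, o) = G + o (v(G, o) = (√(G + o))² = G + o)
(v(8, 3) + A(0))*(-93) = ((8 + 3) + 0²)*(-93) = (11 + 0)*(-93) = 11*(-93) = -1023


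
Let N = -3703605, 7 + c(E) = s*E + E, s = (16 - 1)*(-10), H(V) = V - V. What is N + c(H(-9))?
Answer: -3703612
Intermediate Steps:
H(V) = 0
s = -150 (s = 15*(-10) = -150)
c(E) = -7 - 149*E (c(E) = -7 + (-150*E + E) = -7 - 149*E)
N + c(H(-9)) = -3703605 + (-7 - 149*0) = -3703605 + (-7 + 0) = -3703605 - 7 = -3703612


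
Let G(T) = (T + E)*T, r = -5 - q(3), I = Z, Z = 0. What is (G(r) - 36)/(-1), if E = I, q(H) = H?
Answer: -28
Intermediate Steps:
I = 0
E = 0
r = -8 (r = -5 - 1*3 = -5 - 3 = -8)
G(T) = T² (G(T) = (T + 0)*T = T*T = T²)
(G(r) - 36)/(-1) = ((-8)² - 36)/(-1) = -(64 - 36) = -1*28 = -28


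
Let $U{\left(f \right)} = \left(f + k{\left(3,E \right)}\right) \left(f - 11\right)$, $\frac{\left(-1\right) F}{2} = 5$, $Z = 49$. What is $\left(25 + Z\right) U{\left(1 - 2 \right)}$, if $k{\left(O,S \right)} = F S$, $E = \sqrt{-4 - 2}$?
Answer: $888 + 8880 i \sqrt{6} \approx 888.0 + 21751.0 i$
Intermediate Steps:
$E = i \sqrt{6}$ ($E = \sqrt{-6} = i \sqrt{6} \approx 2.4495 i$)
$F = -10$ ($F = \left(-2\right) 5 = -10$)
$k{\left(O,S \right)} = - 10 S$
$U{\left(f \right)} = \left(-11 + f\right) \left(f - 10 i \sqrt{6}\right)$ ($U{\left(f \right)} = \left(f - 10 i \sqrt{6}\right) \left(f - 11\right) = \left(f - 10 i \sqrt{6}\right) \left(-11 + f\right) = \left(-11 + f\right) \left(f - 10 i \sqrt{6}\right)$)
$\left(25 + Z\right) U{\left(1 - 2 \right)} = \left(25 + 49\right) \left(\left(1 - 2\right)^{2} - 11 \left(1 - 2\right) + 110 i \sqrt{6} - 10 i \left(1 - 2\right) \sqrt{6}\right) = 74 \left(\left(-1\right)^{2} - -11 + 110 i \sqrt{6} - 10 i \left(-1\right) \sqrt{6}\right) = 74 \left(1 + 11 + 110 i \sqrt{6} + 10 i \sqrt{6}\right) = 74 \left(12 + 120 i \sqrt{6}\right) = 888 + 8880 i \sqrt{6}$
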